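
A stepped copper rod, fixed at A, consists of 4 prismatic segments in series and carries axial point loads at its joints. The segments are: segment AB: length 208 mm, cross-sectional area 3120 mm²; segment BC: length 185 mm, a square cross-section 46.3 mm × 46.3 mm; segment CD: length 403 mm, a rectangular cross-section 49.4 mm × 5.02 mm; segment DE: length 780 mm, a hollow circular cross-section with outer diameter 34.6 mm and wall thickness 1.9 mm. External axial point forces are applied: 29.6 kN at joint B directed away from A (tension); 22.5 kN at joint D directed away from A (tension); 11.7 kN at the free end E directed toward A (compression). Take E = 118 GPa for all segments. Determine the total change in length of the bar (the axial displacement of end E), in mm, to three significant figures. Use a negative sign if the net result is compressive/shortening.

Internal axial forces (sectioning from the free end, tension +): N_DE = -11.7 kN, N_CD = 10.8 kN, N_BC = 10.8 kN, N_AB = 40.4 kN.
A_BC = 2144 mm².
A_CD = 248 mm².
A_DE = 195.2 mm².
δ_AB = 40400·208/(3120·118000) = 0.02282 mm
δ_BC = 10800·185/(2144·118000) = 0.007899 mm
δ_CD = 10800·403/(248·118000) = 0.1487 mm
δ_DE = -11700·780/(195.2·118000) = -0.3962 mm
δ = Σδ_i = -0.2168 mm.

-0.217 mm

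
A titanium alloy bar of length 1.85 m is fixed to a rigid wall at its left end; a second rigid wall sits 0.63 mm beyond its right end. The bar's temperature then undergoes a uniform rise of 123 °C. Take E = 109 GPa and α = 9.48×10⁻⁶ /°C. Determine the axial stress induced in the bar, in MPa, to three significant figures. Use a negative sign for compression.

-90.0 MPa

Free thermal expansion αLΔT = 9.48e-6 · 1850 · 123 = 2.157 mm.
The walls engage after the gap closes; constrained expansion = 2.157 − 0.63 = 1.527 mm.
The walls impose strain ε = −(1.527)/1850 = -8.2550e-04; σ = Eε = 109000 · -8.2550e-04 = -89.98 MPa.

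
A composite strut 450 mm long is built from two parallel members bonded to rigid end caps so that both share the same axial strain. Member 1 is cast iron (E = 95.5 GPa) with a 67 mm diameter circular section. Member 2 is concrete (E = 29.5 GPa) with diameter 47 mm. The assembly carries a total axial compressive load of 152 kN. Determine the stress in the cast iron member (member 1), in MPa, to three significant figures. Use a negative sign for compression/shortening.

-37.4 MPa

A_1 = 3526 mm².
A_2 = 1735 mm².
Equal strain + equilibrium ⇒ each member carries load in proportion to AE: A₁E₁ = 336700000 N, A₂E₂ = 51180000 N, ΣAE = 387900000 N.
σ₁ = P·E₁/ΣAE = -152000·95500/387900000 = -37.42 MPa.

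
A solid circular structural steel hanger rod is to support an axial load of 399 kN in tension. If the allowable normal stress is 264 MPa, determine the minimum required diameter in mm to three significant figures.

Required area A ≥ P/σ_allow = 399000/264 = 1511 mm².
For a solid circular section, d ≥ √(4A/π) = 43.87 mm.

43.9 mm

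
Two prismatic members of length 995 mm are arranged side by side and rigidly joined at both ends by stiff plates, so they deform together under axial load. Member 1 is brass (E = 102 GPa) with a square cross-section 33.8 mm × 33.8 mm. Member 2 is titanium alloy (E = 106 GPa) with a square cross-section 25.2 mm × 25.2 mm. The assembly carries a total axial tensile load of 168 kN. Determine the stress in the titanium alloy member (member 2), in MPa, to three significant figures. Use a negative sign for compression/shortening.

A_1 = 1142 mm².
A_2 = 635 mm².
Equal strain + equilibrium ⇒ each member carries load in proportion to AE: A₁E₁ = 116500000 N, A₂E₂ = 67310000 N, ΣAE = 183800000 N.
σ₂ = P·E₂/ΣAE = 168000·106000/183800000 = 96.87 MPa.

96.9 MPa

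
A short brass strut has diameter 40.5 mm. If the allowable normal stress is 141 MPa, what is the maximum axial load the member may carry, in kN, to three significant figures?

A = 1288 mm².
P_max = σ_allow · A = 141 · 1288 = 181600 N = 181.6 kN.

182 kN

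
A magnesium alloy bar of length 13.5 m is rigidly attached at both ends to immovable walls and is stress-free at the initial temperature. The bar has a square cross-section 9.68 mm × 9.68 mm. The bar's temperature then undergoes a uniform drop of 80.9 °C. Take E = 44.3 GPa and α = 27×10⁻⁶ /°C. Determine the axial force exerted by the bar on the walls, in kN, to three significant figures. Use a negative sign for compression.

9.07 kN

Free thermal expansion αLΔT = 27e-6 · 13500 · -80.9 = -29.49 mm.
The walls impose strain ε = −(-29.49)/13500 = 2.1843e-03; σ = Eε = 44300 · 2.1843e-03 = 96.76 MPa.
Wall reaction R = σ·A = 96.76·93.7 = 9067 N = 9.067 kN.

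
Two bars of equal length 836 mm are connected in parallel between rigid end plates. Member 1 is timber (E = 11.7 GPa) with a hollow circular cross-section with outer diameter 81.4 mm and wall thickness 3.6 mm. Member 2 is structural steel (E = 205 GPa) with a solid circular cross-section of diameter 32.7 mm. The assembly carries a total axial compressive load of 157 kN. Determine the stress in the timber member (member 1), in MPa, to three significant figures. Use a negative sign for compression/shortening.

-10.1 MPa

A_1 = 879.9 mm².
A_2 = 839.8 mm².
Equal strain + equilibrium ⇒ each member carries load in proportion to AE: A₁E₁ = 10290000 N, A₂E₂ = 172200000 N, ΣAE = 182500000 N.
σ₁ = P·E₁/ΣAE = -157000·11700/182500000 = -10.07 MPa.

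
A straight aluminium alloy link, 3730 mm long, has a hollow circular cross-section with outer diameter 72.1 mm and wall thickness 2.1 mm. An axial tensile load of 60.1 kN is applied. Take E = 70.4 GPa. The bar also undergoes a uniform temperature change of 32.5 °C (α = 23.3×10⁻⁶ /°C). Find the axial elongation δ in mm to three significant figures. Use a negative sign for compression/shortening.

9.72 mm

A = 461.8 mm².
δ_mech = NL/(AE) = 60100·3730/(461.8·70400) = 6.895 mm.
δ_thermal = αLΔT = 23.3e-6·3730·32.5 = 2.825 mm.
δ = δ_mech + δ_thermal = 9.72 mm.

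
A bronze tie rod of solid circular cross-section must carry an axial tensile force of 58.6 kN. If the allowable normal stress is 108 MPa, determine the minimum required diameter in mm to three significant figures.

26.3 mm

Required area A ≥ P/σ_allow = 58600/108 = 542.6 mm².
For a solid circular section, d ≥ √(4A/π) = 26.28 mm.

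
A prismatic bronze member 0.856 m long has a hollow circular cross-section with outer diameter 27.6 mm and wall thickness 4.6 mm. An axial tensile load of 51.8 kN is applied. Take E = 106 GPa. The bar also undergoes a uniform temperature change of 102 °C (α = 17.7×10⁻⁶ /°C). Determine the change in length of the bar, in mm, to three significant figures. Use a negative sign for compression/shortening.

2.80 mm

A = 332.4 mm².
δ_mech = NL/(AE) = 51800·856/(332.4·106000) = 1.259 mm.
δ_thermal = αLΔT = 17.7e-6·856·102 = 1.545 mm.
δ = δ_mech + δ_thermal = 2.804 mm.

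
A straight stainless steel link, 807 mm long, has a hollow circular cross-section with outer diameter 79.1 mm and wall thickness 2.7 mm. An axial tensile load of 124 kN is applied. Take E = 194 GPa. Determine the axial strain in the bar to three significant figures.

A = 648 mm².
σ = N/A = 191.3 MPa; ε = σ/E = 191.3/194000 = 9.863e-04.

9.86e-04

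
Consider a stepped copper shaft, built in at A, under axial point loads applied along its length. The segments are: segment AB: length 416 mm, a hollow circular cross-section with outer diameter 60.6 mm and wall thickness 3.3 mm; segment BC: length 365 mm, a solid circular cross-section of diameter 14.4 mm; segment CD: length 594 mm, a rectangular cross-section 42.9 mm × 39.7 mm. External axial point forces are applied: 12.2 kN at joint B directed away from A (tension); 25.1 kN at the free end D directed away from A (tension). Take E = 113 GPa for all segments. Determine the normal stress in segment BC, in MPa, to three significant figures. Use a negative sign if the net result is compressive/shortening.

154 MPa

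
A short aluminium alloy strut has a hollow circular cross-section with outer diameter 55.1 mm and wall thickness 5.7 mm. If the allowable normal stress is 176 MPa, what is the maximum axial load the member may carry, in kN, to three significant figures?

A = 884.6 mm².
P_max = σ_allow · A = 176 · 884.6 = 155700 N = 155.7 kN.

156 kN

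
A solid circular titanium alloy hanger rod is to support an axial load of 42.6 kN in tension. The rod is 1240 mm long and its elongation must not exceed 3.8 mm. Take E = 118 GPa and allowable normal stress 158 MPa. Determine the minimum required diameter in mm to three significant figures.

Required area A ≥ P/σ_allow = 42600/158 = 269.6 mm².
For a solid circular section, d ≥ √(4A/π) = 18.53 mm.
Elongation limit: A ≥ PL/(Eδ_allow) = 42600·1240/(118000·3.8) = 117.8 mm² ⇒ d ≥ 12.25 mm.
The stress limit governs.

18.5 mm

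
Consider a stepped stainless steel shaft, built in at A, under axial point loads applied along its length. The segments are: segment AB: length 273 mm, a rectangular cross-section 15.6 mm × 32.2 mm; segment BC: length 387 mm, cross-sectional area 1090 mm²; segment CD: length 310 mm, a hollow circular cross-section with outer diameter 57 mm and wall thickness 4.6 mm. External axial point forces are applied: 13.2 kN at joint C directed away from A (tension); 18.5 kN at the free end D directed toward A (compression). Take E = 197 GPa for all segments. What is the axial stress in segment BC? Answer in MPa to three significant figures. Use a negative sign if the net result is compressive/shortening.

-4.86 MPa

Internal axial forces (sectioning from the free end, tension +): N_CD = -18.5 kN, N_BC = -5.3 kN, N_AB = -5.3 kN.
σ_BC = N_BC/A_BC = -5300/1090 = -4.862 MPa.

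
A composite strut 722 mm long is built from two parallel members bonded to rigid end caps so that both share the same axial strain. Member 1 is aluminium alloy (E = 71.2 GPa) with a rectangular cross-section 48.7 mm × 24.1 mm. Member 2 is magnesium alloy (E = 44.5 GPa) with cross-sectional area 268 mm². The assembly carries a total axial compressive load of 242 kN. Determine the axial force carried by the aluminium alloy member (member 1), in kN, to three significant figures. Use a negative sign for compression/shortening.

-212 kN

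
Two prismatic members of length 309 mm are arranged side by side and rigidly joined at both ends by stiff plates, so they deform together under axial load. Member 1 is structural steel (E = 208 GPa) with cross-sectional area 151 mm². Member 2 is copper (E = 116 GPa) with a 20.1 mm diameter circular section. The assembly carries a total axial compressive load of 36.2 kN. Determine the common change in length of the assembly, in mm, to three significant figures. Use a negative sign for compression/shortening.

-0.164 mm

A_2 = 317.3 mm².
Equal strain + equilibrium ⇒ each member carries load in proportion to AE: A₁E₁ = 31410000 N, A₂E₂ = 36810000 N, ΣAE = 68220000 N.
δ = PL/ΣAE = -36200·309/68220000 = -0.164 mm.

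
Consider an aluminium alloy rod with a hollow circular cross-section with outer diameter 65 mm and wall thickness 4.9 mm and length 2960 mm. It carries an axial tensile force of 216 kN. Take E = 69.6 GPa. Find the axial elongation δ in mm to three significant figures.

9.93 mm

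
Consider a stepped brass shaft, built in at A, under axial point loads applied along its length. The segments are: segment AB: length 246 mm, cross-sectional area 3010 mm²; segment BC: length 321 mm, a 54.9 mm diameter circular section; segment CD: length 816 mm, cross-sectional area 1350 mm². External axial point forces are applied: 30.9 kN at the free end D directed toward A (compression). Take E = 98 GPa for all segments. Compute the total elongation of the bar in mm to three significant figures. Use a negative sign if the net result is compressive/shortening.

-0.259 mm

Internal axial forces (sectioning from the free end, tension +): N_CD = -30.9 kN, N_BC = -30.9 kN, N_AB = -30.9 kN.
A_BC = 2367 mm².
δ_AB = -30900·246/(3010·98000) = -0.02577 mm
δ_BC = -30900·321/(2367·98000) = -0.04276 mm
δ_CD = -30900·816/(1350·98000) = -0.1906 mm
δ = Σδ_i = -0.2591 mm.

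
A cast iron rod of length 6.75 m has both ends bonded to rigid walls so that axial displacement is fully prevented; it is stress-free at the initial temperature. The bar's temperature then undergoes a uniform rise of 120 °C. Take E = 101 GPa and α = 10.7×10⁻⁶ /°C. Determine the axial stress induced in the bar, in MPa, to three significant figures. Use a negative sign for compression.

Free thermal expansion αLΔT = 10.7e-6 · 6750 · 120 = 8.667 mm.
The walls impose strain ε = −(8.667)/6750 = -1.2840e-03; σ = Eε = 101000 · -1.2840e-03 = -129.7 MPa.

-130 MPa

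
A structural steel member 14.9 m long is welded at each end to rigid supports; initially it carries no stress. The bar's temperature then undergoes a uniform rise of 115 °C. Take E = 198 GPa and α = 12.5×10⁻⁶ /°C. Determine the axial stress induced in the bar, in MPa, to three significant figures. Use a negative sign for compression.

Free thermal expansion αLΔT = 12.5e-6 · 14900 · 115 = 21.42 mm.
The walls impose strain ε = −(21.42)/14900 = -1.4375e-03; σ = Eε = 198000 · -1.4375e-03 = -284.6 MPa.

-285 MPa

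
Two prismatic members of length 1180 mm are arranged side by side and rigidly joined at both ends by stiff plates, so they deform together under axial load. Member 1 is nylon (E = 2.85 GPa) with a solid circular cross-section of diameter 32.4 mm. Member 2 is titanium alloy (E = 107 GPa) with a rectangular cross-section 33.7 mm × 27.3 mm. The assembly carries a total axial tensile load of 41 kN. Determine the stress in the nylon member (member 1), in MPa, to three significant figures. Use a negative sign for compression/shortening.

A_1 = 824.5 mm².
A_2 = 920 mm².
Equal strain + equilibrium ⇒ each member carries load in proportion to AE: A₁E₁ = 2350000 N, A₂E₂ = 98440000 N, ΣAE = 100800000 N.
σ₁ = P·E₁/ΣAE = 41000·2850/100800000 = 1.159 MPa.

1.16 MPa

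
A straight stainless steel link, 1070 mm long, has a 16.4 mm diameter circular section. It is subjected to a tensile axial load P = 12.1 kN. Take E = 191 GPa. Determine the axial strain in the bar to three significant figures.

A = 211.2 mm².
σ = N/A = 57.28 MPa; ε = σ/E = 57.28/191000 = 2.999e-04.

3.00e-04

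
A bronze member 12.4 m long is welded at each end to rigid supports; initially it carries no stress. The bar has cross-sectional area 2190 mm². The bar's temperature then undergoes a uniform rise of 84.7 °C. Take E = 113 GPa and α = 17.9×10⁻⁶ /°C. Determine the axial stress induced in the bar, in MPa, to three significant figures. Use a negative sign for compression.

Free thermal expansion αLΔT = 17.9e-6 · 12400 · 84.7 = 18.8 mm.
The walls impose strain ε = −(18.8)/12400 = -1.5161e-03; σ = Eε = 113000 · -1.5161e-03 = -171.3 MPa.

-171 MPa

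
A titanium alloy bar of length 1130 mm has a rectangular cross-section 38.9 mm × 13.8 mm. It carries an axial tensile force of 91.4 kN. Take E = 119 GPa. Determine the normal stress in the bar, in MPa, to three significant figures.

A = 536.8 mm².
σ = N/A = 91400/536.8 = 170.3 MPa.

170 MPa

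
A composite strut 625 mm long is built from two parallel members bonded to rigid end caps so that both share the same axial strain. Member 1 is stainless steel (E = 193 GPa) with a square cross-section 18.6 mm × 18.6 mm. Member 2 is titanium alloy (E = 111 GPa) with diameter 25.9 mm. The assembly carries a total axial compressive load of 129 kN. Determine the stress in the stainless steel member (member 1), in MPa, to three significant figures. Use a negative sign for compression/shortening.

-199 MPa

A_1 = 346 mm².
A_2 = 526.9 mm².
Equal strain + equilibrium ⇒ each member carries load in proportion to AE: A₁E₁ = 66770000 N, A₂E₂ = 58480000 N, ΣAE = 125300000 N.
σ₁ = P·E₁/ΣAE = -129000·193000/125300000 = -198.8 MPa.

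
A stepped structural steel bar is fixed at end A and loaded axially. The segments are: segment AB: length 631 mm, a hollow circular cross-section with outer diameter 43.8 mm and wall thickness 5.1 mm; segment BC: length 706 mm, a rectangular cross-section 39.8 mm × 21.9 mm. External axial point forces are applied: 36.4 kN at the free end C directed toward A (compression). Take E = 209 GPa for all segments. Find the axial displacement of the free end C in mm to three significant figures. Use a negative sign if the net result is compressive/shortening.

-0.318 mm

Internal axial forces (sectioning from the free end, tension +): N_BC = -36.4 kN, N_AB = -36.4 kN.
A_AB = 620.1 mm².
A_BC = 871.6 mm².
δ_AB = -36400·631/(620.1·209000) = -0.1772 mm
δ_BC = -36400·706/(871.6·209000) = -0.1411 mm
δ = Σδ_i = -0.3183 mm.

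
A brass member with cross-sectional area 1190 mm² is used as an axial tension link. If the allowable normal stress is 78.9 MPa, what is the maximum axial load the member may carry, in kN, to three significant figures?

P_max = σ_allow · A = 78.9 · 1190 = 93890 N = 93.89 kN.

93.9 kN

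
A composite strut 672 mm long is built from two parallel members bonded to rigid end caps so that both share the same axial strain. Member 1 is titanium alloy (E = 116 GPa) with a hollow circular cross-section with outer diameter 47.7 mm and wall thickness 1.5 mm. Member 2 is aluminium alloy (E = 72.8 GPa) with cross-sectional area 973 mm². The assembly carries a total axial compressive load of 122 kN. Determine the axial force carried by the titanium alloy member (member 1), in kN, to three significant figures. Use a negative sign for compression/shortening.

-32.1 kN

A_1 = 217.7 mm².
Equal strain + equilibrium ⇒ each member carries load in proportion to AE: A₁E₁ = 25250000 N, A₂E₂ = 70830000 N, ΣAE = 96090000 N.
F₁ = P·A₁E₁/ΣAE = -122000·25250000/96090000 = -32060 N.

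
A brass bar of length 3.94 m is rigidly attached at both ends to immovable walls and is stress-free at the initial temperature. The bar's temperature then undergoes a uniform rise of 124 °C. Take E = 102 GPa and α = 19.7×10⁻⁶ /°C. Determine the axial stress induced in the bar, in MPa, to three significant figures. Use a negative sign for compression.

-249 MPa

Free thermal expansion αLΔT = 19.7e-6 · 3940 · 124 = 9.625 mm.
The walls impose strain ε = −(9.625)/3940 = -2.4428e-03; σ = Eε = 102000 · -2.4428e-03 = -249.2 MPa.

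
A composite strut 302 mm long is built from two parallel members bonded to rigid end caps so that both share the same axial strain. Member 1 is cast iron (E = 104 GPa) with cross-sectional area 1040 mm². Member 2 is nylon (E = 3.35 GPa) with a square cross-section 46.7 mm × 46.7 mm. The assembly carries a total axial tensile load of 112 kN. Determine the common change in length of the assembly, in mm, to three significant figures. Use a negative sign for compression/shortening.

A_2 = 2181 mm².
Equal strain + equilibrium ⇒ each member carries load in proportion to AE: A₁E₁ = 108200000 N, A₂E₂ = 7306000 N, ΣAE = 115500000 N.
δ = PL/ΣAE = 112000·302/115500000 = 0.2929 mm.

0.293 mm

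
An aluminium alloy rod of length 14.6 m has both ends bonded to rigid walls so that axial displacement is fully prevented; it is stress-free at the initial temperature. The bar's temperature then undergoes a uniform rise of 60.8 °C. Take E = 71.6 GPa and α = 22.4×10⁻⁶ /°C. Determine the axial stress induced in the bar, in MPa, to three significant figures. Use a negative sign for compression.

-97.5 MPa

Free thermal expansion αLΔT = 22.4e-6 · 14600 · 60.8 = 19.88 mm.
The walls impose strain ε = −(19.88)/14600 = -1.3619e-03; σ = Eε = 71600 · -1.3619e-03 = -97.51 MPa.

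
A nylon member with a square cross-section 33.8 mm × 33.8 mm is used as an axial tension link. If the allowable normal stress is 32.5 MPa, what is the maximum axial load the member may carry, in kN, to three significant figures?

A = 1142 mm².
P_max = σ_allow · A = 32.5 · 1142 = 37130 N = 37.13 kN.

37.1 kN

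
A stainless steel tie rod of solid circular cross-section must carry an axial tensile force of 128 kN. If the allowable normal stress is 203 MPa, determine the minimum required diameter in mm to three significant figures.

Required area A ≥ P/σ_allow = 128000/203 = 630.5 mm².
For a solid circular section, d ≥ √(4A/π) = 28.33 mm.

28.3 mm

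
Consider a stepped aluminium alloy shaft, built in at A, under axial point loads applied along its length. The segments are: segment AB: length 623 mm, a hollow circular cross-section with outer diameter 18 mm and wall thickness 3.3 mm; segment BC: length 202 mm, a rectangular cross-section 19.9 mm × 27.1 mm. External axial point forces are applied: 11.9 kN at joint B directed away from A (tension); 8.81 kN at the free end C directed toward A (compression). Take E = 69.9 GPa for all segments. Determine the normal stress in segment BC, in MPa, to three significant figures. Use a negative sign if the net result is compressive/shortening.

-16.3 MPa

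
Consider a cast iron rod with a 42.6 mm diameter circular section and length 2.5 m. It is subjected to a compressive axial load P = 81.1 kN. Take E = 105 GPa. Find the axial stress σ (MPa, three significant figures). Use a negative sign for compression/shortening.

-56.9 MPa

A = 1425 mm².
σ = N/A = -81100/1425 = -56.9 MPa.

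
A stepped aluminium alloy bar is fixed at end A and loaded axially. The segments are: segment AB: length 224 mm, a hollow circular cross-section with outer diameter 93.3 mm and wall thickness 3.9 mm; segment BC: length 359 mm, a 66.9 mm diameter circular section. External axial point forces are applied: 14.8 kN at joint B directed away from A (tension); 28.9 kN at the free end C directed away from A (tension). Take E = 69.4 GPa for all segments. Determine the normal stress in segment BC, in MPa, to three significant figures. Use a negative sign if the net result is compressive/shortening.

8.22 MPa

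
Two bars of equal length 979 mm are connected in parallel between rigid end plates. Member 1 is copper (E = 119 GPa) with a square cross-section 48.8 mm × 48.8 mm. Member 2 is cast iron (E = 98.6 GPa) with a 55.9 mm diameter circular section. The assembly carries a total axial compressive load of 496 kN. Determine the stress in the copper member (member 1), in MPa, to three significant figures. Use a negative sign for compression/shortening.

-112 MPa

A_1 = 2381 mm².
A_2 = 2454 mm².
Equal strain + equilibrium ⇒ each member carries load in proportion to AE: A₁E₁ = 283400000 N, A₂E₂ = 242000000 N, ΣAE = 525400000 N.
σ₁ = P·E₁/ΣAE = -496000·119000/525400000 = -112.3 MPa.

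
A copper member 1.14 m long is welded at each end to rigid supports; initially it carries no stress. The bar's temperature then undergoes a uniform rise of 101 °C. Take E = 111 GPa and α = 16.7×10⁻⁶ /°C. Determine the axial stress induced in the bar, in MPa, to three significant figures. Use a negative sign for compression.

-187 MPa

Free thermal expansion αLΔT = 16.7e-6 · 1140 · 101 = 1.923 mm.
The walls impose strain ε = −(1.923)/1140 = -1.6867e-03; σ = Eε = 111000 · -1.6867e-03 = -187.2 MPa.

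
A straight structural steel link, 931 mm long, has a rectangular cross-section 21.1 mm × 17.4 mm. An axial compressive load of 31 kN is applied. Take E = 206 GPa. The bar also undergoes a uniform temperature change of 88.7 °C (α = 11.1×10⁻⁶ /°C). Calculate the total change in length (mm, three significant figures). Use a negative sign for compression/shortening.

0.535 mm

A = 367.1 mm².
δ_mech = NL/(AE) = -31000·931/(367.1·206000) = -0.3816 mm.
δ_thermal = αLΔT = 11.1e-6·931·88.7 = 0.9166 mm.
δ = δ_mech + δ_thermal = 0.535 mm.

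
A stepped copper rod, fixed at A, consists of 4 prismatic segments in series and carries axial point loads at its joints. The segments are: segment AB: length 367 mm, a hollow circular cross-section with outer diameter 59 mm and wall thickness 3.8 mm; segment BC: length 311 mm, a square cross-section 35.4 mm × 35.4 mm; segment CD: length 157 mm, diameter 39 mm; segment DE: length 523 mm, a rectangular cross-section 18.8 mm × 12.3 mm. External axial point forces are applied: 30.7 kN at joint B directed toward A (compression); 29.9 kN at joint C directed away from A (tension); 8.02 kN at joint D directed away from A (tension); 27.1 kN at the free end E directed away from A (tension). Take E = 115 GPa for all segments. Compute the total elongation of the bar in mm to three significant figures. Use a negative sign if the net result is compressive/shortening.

Internal axial forces (sectioning from the free end, tension +): N_DE = 27.1 kN, N_CD = 35.12 kN, N_BC = 65.02 kN, N_AB = 34.32 kN.
A_AB = 659 mm².
A_BC = 1253 mm².
A_CD = 1195 mm².
A_DE = 231.2 mm².
δ_AB = 34320·367/(659·115000) = 0.1662 mm
δ_BC = 65020·311/(1253·115000) = 0.1403 mm
δ_CD = 35120·157/(1195·115000) = 0.04014 mm
δ_DE = 27100·523/(231.2·115000) = 0.533 mm
δ = Σδ_i = 0.8796 mm.

0.880 mm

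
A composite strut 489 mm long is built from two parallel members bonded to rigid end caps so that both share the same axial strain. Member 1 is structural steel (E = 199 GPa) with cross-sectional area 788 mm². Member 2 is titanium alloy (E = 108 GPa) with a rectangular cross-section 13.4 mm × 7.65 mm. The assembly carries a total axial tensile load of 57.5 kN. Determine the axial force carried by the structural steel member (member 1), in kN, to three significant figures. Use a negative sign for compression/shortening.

A_2 = 102.5 mm².
Equal strain + equilibrium ⇒ each member carries load in proportion to AE: A₁E₁ = 156800000 N, A₂E₂ = 11070000 N, ΣAE = 167900000 N.
F₁ = P·A₁E₁/ΣAE = 57500·156800000/167900000 = 53710 N.

53.7 kN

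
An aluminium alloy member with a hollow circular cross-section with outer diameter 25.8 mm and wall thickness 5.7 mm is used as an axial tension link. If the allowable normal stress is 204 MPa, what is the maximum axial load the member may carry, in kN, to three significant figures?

73.4 kN

A = 359.9 mm².
P_max = σ_allow · A = 204 · 359.9 = 73430 N = 73.43 kN.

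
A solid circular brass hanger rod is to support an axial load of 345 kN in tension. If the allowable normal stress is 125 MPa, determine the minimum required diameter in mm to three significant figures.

Required area A ≥ P/σ_allow = 345000/125 = 2760 mm².
For a solid circular section, d ≥ √(4A/π) = 59.28 mm.

59.3 mm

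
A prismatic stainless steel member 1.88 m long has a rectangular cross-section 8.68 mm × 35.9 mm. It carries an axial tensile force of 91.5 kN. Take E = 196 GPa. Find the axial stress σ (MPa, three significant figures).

294 MPa

A = 311.6 mm².
σ = N/A = 91500/311.6 = 293.6 MPa.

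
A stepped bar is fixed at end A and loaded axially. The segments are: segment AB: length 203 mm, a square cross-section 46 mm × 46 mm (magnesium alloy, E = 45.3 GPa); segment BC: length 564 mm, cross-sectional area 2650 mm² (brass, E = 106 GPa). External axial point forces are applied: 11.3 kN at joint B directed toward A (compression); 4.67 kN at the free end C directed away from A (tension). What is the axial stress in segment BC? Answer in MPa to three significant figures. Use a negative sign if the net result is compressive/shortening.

Internal axial forces (sectioning from the free end, tension +): N_BC = 4.67 kN, N_AB = -6.63 kN.
σ_BC = N_BC/A_BC = 4670/2650 = 1.762 MPa.

1.76 MPa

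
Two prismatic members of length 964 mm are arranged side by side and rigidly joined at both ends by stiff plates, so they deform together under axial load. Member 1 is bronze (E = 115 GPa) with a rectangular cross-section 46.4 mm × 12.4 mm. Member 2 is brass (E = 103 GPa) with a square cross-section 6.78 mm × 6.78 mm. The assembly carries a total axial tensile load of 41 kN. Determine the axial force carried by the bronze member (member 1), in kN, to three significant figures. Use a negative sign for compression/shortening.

A_1 = 575.4 mm².
A_2 = 45.97 mm².
Equal strain + equilibrium ⇒ each member carries load in proportion to AE: A₁E₁ = 66170000 N, A₂E₂ = 4735000 N, ΣAE = 70900000 N.
F₁ = P·A₁E₁/ΣAE = 41000·66170000/70900000 = 38260 N.

38.3 kN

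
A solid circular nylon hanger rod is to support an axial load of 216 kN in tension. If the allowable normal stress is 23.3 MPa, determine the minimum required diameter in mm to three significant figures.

109 mm

Required area A ≥ P/σ_allow = 216000/23.3 = 9270 mm².
For a solid circular section, d ≥ √(4A/π) = 108.6 mm.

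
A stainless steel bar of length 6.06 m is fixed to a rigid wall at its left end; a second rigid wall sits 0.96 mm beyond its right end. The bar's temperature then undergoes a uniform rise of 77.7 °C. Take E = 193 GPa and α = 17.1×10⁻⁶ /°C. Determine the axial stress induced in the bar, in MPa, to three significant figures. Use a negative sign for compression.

Free thermal expansion αLΔT = 17.1e-6 · 6060 · 77.7 = 8.052 mm.
The walls engage after the gap closes; constrained expansion = 8.052 − 0.96 = 7.092 mm.
The walls impose strain ε = −(7.092)/6060 = -1.1703e-03; σ = Eε = 193000 · -1.1703e-03 = -225.9 MPa.

-226 MPa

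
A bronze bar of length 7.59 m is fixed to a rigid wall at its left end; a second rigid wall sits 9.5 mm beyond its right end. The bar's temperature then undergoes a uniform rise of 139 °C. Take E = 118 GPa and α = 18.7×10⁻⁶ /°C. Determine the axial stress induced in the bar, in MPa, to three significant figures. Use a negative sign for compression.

-159 MPa

Free thermal expansion αLΔT = 18.7e-6 · 7590 · 139 = 19.73 mm.
The walls engage after the gap closes; constrained expansion = 19.73 − 9.5 = 10.23 mm.
The walls impose strain ε = −(10.23)/7590 = -1.3477e-03; σ = Eε = 118000 · -1.3477e-03 = -159 MPa.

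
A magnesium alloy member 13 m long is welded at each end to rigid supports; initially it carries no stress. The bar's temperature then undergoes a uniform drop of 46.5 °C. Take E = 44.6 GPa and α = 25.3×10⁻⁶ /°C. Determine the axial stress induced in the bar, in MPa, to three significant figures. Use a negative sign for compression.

Free thermal expansion αLΔT = 25.3e-6 · 13000 · -46.5 = -15.29 mm.
The walls impose strain ε = −(-15.29)/13000 = 1.1764e-03; σ = Eε = 44600 · 1.1764e-03 = 52.47 MPa.

52.5 MPa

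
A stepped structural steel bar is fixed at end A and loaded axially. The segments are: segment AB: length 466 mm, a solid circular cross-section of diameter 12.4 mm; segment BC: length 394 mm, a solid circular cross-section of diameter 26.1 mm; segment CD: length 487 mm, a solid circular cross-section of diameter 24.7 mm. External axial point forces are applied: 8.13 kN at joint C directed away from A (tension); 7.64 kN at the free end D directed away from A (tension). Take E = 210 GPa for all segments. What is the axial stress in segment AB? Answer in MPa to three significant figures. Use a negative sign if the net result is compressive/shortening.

131 MPa

Internal axial forces (sectioning from the free end, tension +): N_CD = 7.64 kN, N_BC = 15.77 kN, N_AB = 15.77 kN.
A_AB = 120.8 mm².
σ_AB = N_AB/A_AB = 15770/120.8 = 130.6 MPa.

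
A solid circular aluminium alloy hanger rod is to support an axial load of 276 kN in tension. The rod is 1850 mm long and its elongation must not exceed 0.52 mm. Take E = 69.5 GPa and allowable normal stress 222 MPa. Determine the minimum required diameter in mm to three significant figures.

Required area A ≥ P/σ_allow = 276000/222 = 1243 mm².
For a solid circular section, d ≥ √(4A/π) = 39.79 mm.
Elongation limit: A ≥ PL/(Eδ_allow) = 276000·1850/(69500·0.52) = 14130 mm² ⇒ d ≥ 134.1 mm.
The elongation limit governs.

134 mm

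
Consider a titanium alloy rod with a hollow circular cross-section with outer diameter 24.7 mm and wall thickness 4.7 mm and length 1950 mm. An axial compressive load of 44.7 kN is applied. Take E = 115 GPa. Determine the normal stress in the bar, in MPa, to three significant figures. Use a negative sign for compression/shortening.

A = 295.3 mm².
σ = N/A = -44700/295.3 = -151.4 MPa.

-151 MPa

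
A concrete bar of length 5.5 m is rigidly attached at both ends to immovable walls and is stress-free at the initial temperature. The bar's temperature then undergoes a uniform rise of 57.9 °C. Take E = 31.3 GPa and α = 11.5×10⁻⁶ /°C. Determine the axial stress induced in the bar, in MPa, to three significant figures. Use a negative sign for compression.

-20.8 MPa

Free thermal expansion αLΔT = 11.5e-6 · 5500 · 57.9 = 3.662 mm.
The walls impose strain ε = −(3.662)/5500 = -6.6585e-04; σ = Eε = 31300 · -6.6585e-04 = -20.84 MPa.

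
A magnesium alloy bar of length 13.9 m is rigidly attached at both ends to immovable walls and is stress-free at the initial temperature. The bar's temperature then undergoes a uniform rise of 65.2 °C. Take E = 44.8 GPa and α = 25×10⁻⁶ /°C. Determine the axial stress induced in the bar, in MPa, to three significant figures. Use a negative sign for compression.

-73.0 MPa

Free thermal expansion αLΔT = 25e-6 · 13900 · 65.2 = 22.66 mm.
The walls impose strain ε = −(22.66)/13900 = -1.6300e-03; σ = Eε = 44800 · -1.6300e-03 = -73.02 MPa.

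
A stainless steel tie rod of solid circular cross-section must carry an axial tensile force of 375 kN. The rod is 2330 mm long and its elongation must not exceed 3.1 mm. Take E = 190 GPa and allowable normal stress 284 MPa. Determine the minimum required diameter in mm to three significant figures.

43.5 mm

Required area A ≥ P/σ_allow = 375000/284 = 1320 mm².
For a solid circular section, d ≥ √(4A/π) = 41 mm.
Elongation limit: A ≥ PL/(Eδ_allow) = 375000·2330/(190000·3.1) = 1483 mm² ⇒ d ≥ 43.46 mm.
The elongation limit governs.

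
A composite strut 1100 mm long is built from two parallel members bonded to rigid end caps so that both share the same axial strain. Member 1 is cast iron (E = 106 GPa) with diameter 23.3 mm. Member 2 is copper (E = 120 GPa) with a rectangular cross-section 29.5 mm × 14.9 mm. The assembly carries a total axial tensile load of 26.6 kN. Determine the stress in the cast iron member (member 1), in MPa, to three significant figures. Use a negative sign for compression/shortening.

28.8 MPa

A_1 = 426.4 mm².
A_2 = 439.6 mm².
Equal strain + equilibrium ⇒ each member carries load in proportion to AE: A₁E₁ = 45200000 N, A₂E₂ = 52750000 N, ΣAE = 97940000 N.
σ₁ = P·E₁/ΣAE = 26600·106000/97940000 = 28.79 MPa.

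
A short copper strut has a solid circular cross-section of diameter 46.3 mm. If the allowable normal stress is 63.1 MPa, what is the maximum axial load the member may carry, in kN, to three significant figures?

106 kN

A = 1684 mm².
P_max = σ_allow · A = 63.1 · 1684 = 106200 N = 106.2 kN.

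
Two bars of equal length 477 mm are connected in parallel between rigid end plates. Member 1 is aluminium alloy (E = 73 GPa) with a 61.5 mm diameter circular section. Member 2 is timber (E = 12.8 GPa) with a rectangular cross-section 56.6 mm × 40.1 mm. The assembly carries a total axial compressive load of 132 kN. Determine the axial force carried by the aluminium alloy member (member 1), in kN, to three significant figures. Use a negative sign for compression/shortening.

-116 kN

A_1 = 2971 mm².
A_2 = 2270 mm².
Equal strain + equilibrium ⇒ each member carries load in proportion to AE: A₁E₁ = 216900000 N, A₂E₂ = 29050000 N, ΣAE = 245900000 N.
F₁ = P·A₁E₁/ΣAE = -132000·216900000/245900000 = -116400 N.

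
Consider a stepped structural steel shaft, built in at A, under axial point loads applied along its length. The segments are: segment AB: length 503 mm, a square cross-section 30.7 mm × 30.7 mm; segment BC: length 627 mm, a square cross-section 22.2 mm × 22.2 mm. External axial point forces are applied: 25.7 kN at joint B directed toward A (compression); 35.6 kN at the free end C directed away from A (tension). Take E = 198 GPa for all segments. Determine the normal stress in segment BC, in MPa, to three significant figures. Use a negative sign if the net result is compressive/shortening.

72.2 MPa

Internal axial forces (sectioning from the free end, tension +): N_BC = 35.6 kN, N_AB = 9.9 kN.
A_BC = 492.8 mm².
σ_BC = N_BC/A_BC = 35600/492.8 = 72.23 MPa.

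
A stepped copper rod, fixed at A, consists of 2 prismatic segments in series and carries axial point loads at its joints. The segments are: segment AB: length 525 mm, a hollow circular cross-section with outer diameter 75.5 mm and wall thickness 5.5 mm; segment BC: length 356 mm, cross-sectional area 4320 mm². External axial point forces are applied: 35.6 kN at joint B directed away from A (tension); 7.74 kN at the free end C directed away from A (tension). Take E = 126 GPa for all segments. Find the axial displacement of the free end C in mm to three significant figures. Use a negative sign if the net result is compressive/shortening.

0.154 mm

Internal axial forces (sectioning from the free end, tension +): N_BC = 7.74 kN, N_AB = 43.34 kN.
A_AB = 1210 mm².
δ_AB = 43340·525/(1210·126000) = 0.1493 mm
δ_BC = 7740·356/(4320·126000) = 0.005062 mm
δ = Σδ_i = 0.1544 mm.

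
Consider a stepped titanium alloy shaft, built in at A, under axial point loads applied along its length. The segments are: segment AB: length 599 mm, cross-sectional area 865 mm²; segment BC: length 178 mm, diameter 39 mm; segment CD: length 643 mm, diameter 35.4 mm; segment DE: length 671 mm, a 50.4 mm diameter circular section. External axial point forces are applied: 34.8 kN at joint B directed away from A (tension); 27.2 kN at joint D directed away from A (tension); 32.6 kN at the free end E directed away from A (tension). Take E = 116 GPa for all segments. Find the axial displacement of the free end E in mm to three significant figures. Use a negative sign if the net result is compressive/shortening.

1.07 mm

Internal axial forces (sectioning from the free end, tension +): N_DE = 32.6 kN, N_CD = 59.8 kN, N_BC = 59.8 kN, N_AB = 94.6 kN.
A_BC = 1195 mm².
A_CD = 984.2 mm².
A_DE = 1995 mm².
δ_AB = 94600·599/(865·116000) = 0.5647 mm
δ_BC = 59800·178/(1195·116000) = 0.07681 mm
δ_CD = 59800·643/(984.2·116000) = 0.3368 mm
δ_DE = 32600·671/(1995·116000) = 0.09452 mm
δ = Σδ_i = 1.073 mm.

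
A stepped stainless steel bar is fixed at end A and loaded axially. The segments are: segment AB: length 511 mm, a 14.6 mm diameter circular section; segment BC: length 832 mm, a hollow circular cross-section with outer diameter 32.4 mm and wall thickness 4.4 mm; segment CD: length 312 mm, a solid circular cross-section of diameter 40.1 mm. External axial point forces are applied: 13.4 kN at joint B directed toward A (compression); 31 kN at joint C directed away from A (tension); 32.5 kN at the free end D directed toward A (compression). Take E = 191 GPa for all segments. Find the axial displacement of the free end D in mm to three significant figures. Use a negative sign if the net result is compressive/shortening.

Internal axial forces (sectioning from the free end, tension +): N_CD = -32.5 kN, N_BC = -1.5 kN, N_AB = -14.9 kN.
A_AB = 167.4 mm².
A_BC = 387 mm².
A_CD = 1263 mm².
δ_AB = -14900·511/(167.4·191000) = -0.2381 mm
δ_BC = -1500·832/(387·191000) = -0.01688 mm
δ_CD = -32500·312/(1263·191000) = -0.04204 mm
δ = Σδ_i = -0.297 mm.

-0.297 mm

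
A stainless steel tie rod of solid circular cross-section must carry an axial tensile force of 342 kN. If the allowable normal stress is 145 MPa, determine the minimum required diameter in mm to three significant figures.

54.8 mm

Required area A ≥ P/σ_allow = 342000/145 = 2359 mm².
For a solid circular section, d ≥ √(4A/π) = 54.8 mm.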